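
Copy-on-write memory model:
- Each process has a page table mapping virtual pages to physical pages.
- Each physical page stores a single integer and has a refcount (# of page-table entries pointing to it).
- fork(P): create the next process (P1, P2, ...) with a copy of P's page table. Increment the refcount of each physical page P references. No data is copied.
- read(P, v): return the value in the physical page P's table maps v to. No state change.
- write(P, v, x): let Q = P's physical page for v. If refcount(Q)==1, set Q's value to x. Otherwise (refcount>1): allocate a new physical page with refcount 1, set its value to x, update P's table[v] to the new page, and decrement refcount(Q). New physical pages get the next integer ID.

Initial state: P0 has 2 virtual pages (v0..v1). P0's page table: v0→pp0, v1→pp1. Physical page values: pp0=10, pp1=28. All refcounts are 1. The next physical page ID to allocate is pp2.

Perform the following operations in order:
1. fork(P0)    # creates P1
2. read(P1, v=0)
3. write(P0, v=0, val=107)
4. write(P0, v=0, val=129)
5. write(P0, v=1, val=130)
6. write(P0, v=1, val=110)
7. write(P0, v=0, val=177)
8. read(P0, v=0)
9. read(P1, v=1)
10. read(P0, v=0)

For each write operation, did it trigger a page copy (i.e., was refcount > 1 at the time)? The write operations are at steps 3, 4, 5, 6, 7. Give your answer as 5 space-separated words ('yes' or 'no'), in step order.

Op 1: fork(P0) -> P1. 2 ppages; refcounts: pp0:2 pp1:2
Op 2: read(P1, v0) -> 10. No state change.
Op 3: write(P0, v0, 107). refcount(pp0)=2>1 -> COPY to pp2. 3 ppages; refcounts: pp0:1 pp1:2 pp2:1
Op 4: write(P0, v0, 129). refcount(pp2)=1 -> write in place. 3 ppages; refcounts: pp0:1 pp1:2 pp2:1
Op 5: write(P0, v1, 130). refcount(pp1)=2>1 -> COPY to pp3. 4 ppages; refcounts: pp0:1 pp1:1 pp2:1 pp3:1
Op 6: write(P0, v1, 110). refcount(pp3)=1 -> write in place. 4 ppages; refcounts: pp0:1 pp1:1 pp2:1 pp3:1
Op 7: write(P0, v0, 177). refcount(pp2)=1 -> write in place. 4 ppages; refcounts: pp0:1 pp1:1 pp2:1 pp3:1
Op 8: read(P0, v0) -> 177. No state change.
Op 9: read(P1, v1) -> 28. No state change.
Op 10: read(P0, v0) -> 177. No state change.

yes no yes no no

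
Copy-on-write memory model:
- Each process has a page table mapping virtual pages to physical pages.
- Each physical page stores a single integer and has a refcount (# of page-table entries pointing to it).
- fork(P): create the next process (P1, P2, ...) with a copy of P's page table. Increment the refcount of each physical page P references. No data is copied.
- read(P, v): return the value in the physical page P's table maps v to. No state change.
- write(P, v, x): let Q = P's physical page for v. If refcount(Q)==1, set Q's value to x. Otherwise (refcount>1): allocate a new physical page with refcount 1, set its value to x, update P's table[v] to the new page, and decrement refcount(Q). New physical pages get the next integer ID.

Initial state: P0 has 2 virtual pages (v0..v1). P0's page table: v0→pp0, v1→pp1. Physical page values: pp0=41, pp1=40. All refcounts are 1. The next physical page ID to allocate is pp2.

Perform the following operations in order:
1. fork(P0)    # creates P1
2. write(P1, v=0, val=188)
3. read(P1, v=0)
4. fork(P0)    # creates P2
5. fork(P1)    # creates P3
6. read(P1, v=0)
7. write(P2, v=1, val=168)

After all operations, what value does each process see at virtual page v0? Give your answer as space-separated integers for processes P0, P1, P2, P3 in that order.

Op 1: fork(P0) -> P1. 2 ppages; refcounts: pp0:2 pp1:2
Op 2: write(P1, v0, 188). refcount(pp0)=2>1 -> COPY to pp2. 3 ppages; refcounts: pp0:1 pp1:2 pp2:1
Op 3: read(P1, v0) -> 188. No state change.
Op 4: fork(P0) -> P2. 3 ppages; refcounts: pp0:2 pp1:3 pp2:1
Op 5: fork(P1) -> P3. 3 ppages; refcounts: pp0:2 pp1:4 pp2:2
Op 6: read(P1, v0) -> 188. No state change.
Op 7: write(P2, v1, 168). refcount(pp1)=4>1 -> COPY to pp3. 4 ppages; refcounts: pp0:2 pp1:3 pp2:2 pp3:1
P0: v0 -> pp0 = 41
P1: v0 -> pp2 = 188
P2: v0 -> pp0 = 41
P3: v0 -> pp2 = 188

Answer: 41 188 41 188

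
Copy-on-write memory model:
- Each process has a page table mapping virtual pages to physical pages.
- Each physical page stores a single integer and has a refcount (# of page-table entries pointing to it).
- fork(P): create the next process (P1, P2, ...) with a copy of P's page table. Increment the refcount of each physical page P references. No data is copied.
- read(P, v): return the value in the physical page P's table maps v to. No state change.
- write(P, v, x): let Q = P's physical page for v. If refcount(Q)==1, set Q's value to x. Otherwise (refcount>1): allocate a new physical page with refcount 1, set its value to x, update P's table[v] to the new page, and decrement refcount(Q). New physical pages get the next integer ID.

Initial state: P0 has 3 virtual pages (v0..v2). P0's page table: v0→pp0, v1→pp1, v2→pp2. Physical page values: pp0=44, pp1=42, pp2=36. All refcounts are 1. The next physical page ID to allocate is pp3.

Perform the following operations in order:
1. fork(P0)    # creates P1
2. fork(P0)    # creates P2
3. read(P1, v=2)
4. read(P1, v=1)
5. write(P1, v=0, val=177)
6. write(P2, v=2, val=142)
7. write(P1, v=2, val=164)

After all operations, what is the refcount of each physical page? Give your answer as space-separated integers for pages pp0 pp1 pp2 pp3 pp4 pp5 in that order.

Answer: 2 3 1 1 1 1

Derivation:
Op 1: fork(P0) -> P1. 3 ppages; refcounts: pp0:2 pp1:2 pp2:2
Op 2: fork(P0) -> P2. 3 ppages; refcounts: pp0:3 pp1:3 pp2:3
Op 3: read(P1, v2) -> 36. No state change.
Op 4: read(P1, v1) -> 42. No state change.
Op 5: write(P1, v0, 177). refcount(pp0)=3>1 -> COPY to pp3. 4 ppages; refcounts: pp0:2 pp1:3 pp2:3 pp3:1
Op 6: write(P2, v2, 142). refcount(pp2)=3>1 -> COPY to pp4. 5 ppages; refcounts: pp0:2 pp1:3 pp2:2 pp3:1 pp4:1
Op 7: write(P1, v2, 164). refcount(pp2)=2>1 -> COPY to pp5. 6 ppages; refcounts: pp0:2 pp1:3 pp2:1 pp3:1 pp4:1 pp5:1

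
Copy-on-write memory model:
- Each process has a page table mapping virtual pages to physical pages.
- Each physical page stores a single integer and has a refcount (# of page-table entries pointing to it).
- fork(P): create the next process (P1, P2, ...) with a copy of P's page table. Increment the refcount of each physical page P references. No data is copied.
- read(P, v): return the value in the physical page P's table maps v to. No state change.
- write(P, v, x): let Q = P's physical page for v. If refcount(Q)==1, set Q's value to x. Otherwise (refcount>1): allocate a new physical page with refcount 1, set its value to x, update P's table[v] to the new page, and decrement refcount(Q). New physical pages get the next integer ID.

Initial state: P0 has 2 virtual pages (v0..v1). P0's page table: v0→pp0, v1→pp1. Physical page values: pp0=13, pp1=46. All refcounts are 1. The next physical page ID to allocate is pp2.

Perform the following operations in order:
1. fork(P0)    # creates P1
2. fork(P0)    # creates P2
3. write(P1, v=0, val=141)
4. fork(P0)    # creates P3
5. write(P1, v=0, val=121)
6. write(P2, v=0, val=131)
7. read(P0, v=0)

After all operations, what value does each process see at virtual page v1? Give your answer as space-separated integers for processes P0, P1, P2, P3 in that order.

Answer: 46 46 46 46

Derivation:
Op 1: fork(P0) -> P1. 2 ppages; refcounts: pp0:2 pp1:2
Op 2: fork(P0) -> P2. 2 ppages; refcounts: pp0:3 pp1:3
Op 3: write(P1, v0, 141). refcount(pp0)=3>1 -> COPY to pp2. 3 ppages; refcounts: pp0:2 pp1:3 pp2:1
Op 4: fork(P0) -> P3. 3 ppages; refcounts: pp0:3 pp1:4 pp2:1
Op 5: write(P1, v0, 121). refcount(pp2)=1 -> write in place. 3 ppages; refcounts: pp0:3 pp1:4 pp2:1
Op 6: write(P2, v0, 131). refcount(pp0)=3>1 -> COPY to pp3. 4 ppages; refcounts: pp0:2 pp1:4 pp2:1 pp3:1
Op 7: read(P0, v0) -> 13. No state change.
P0: v1 -> pp1 = 46
P1: v1 -> pp1 = 46
P2: v1 -> pp1 = 46
P3: v1 -> pp1 = 46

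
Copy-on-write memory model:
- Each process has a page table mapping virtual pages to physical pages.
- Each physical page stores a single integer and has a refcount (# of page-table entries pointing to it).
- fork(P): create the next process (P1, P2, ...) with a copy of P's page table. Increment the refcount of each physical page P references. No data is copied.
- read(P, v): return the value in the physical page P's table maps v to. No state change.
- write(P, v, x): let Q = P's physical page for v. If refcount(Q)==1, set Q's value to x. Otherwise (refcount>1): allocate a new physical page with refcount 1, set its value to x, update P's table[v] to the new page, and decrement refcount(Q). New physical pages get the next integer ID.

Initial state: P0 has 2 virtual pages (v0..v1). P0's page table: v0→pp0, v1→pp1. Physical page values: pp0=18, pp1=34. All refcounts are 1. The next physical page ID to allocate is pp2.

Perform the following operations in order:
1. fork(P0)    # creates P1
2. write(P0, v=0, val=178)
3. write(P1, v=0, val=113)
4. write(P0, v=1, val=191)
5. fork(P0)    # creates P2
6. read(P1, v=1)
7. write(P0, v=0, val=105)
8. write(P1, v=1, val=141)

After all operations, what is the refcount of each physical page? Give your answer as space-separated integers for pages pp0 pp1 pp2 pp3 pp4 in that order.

Op 1: fork(P0) -> P1. 2 ppages; refcounts: pp0:2 pp1:2
Op 2: write(P0, v0, 178). refcount(pp0)=2>1 -> COPY to pp2. 3 ppages; refcounts: pp0:1 pp1:2 pp2:1
Op 3: write(P1, v0, 113). refcount(pp0)=1 -> write in place. 3 ppages; refcounts: pp0:1 pp1:2 pp2:1
Op 4: write(P0, v1, 191). refcount(pp1)=2>1 -> COPY to pp3. 4 ppages; refcounts: pp0:1 pp1:1 pp2:1 pp3:1
Op 5: fork(P0) -> P2. 4 ppages; refcounts: pp0:1 pp1:1 pp2:2 pp3:2
Op 6: read(P1, v1) -> 34. No state change.
Op 7: write(P0, v0, 105). refcount(pp2)=2>1 -> COPY to pp4. 5 ppages; refcounts: pp0:1 pp1:1 pp2:1 pp3:2 pp4:1
Op 8: write(P1, v1, 141). refcount(pp1)=1 -> write in place. 5 ppages; refcounts: pp0:1 pp1:1 pp2:1 pp3:2 pp4:1

Answer: 1 1 1 2 1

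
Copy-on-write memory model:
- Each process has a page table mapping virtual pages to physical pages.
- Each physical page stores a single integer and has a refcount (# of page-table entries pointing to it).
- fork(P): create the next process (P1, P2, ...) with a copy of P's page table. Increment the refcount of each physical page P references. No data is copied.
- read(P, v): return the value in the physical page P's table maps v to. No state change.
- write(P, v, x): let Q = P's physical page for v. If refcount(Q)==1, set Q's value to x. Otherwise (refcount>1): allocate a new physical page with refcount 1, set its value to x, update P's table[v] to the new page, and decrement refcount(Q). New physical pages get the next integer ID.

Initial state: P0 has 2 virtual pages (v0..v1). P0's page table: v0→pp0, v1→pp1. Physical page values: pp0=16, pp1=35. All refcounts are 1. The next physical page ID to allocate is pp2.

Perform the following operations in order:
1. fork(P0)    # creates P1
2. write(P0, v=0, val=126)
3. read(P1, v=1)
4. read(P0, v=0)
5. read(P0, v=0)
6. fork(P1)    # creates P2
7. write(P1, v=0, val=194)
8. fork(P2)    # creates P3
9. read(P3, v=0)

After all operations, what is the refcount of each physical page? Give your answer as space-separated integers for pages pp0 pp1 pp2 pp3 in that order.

Answer: 2 4 1 1

Derivation:
Op 1: fork(P0) -> P1. 2 ppages; refcounts: pp0:2 pp1:2
Op 2: write(P0, v0, 126). refcount(pp0)=2>1 -> COPY to pp2. 3 ppages; refcounts: pp0:1 pp1:2 pp2:1
Op 3: read(P1, v1) -> 35. No state change.
Op 4: read(P0, v0) -> 126. No state change.
Op 5: read(P0, v0) -> 126. No state change.
Op 6: fork(P1) -> P2. 3 ppages; refcounts: pp0:2 pp1:3 pp2:1
Op 7: write(P1, v0, 194). refcount(pp0)=2>1 -> COPY to pp3. 4 ppages; refcounts: pp0:1 pp1:3 pp2:1 pp3:1
Op 8: fork(P2) -> P3. 4 ppages; refcounts: pp0:2 pp1:4 pp2:1 pp3:1
Op 9: read(P3, v0) -> 16. No state change.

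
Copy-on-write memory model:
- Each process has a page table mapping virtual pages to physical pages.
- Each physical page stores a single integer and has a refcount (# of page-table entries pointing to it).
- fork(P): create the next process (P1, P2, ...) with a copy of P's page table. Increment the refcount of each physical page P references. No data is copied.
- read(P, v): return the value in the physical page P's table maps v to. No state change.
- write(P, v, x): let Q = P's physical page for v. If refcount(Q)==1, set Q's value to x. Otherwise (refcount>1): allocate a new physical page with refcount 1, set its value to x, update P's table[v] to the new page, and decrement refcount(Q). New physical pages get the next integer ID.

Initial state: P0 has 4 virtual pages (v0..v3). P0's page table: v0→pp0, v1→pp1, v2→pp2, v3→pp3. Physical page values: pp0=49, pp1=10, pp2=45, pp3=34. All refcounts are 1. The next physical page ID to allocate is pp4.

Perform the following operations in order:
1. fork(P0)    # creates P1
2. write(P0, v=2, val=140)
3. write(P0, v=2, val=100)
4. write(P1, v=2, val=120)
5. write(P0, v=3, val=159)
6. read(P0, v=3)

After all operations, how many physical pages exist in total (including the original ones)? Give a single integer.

Answer: 6

Derivation:
Op 1: fork(P0) -> P1. 4 ppages; refcounts: pp0:2 pp1:2 pp2:2 pp3:2
Op 2: write(P0, v2, 140). refcount(pp2)=2>1 -> COPY to pp4. 5 ppages; refcounts: pp0:2 pp1:2 pp2:1 pp3:2 pp4:1
Op 3: write(P0, v2, 100). refcount(pp4)=1 -> write in place. 5 ppages; refcounts: pp0:2 pp1:2 pp2:1 pp3:2 pp4:1
Op 4: write(P1, v2, 120). refcount(pp2)=1 -> write in place. 5 ppages; refcounts: pp0:2 pp1:2 pp2:1 pp3:2 pp4:1
Op 5: write(P0, v3, 159). refcount(pp3)=2>1 -> COPY to pp5. 6 ppages; refcounts: pp0:2 pp1:2 pp2:1 pp3:1 pp4:1 pp5:1
Op 6: read(P0, v3) -> 159. No state change.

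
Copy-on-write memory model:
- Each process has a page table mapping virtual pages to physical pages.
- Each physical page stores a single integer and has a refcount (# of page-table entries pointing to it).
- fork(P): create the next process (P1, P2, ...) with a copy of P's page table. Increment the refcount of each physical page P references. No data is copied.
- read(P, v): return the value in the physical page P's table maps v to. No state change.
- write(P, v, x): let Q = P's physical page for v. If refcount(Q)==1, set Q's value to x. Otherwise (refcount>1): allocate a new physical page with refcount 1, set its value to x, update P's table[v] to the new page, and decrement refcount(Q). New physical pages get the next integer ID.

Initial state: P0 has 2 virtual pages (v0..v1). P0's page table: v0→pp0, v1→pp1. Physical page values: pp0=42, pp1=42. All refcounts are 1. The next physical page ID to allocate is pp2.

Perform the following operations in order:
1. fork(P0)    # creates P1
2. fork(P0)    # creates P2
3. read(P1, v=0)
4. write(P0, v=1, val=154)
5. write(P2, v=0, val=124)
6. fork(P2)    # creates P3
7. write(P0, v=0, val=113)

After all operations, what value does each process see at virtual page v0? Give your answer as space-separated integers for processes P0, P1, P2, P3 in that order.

Answer: 113 42 124 124

Derivation:
Op 1: fork(P0) -> P1. 2 ppages; refcounts: pp0:2 pp1:2
Op 2: fork(P0) -> P2. 2 ppages; refcounts: pp0:3 pp1:3
Op 3: read(P1, v0) -> 42. No state change.
Op 4: write(P0, v1, 154). refcount(pp1)=3>1 -> COPY to pp2. 3 ppages; refcounts: pp0:3 pp1:2 pp2:1
Op 5: write(P2, v0, 124). refcount(pp0)=3>1 -> COPY to pp3. 4 ppages; refcounts: pp0:2 pp1:2 pp2:1 pp3:1
Op 6: fork(P2) -> P3. 4 ppages; refcounts: pp0:2 pp1:3 pp2:1 pp3:2
Op 7: write(P0, v0, 113). refcount(pp0)=2>1 -> COPY to pp4. 5 ppages; refcounts: pp0:1 pp1:3 pp2:1 pp3:2 pp4:1
P0: v0 -> pp4 = 113
P1: v0 -> pp0 = 42
P2: v0 -> pp3 = 124
P3: v0 -> pp3 = 124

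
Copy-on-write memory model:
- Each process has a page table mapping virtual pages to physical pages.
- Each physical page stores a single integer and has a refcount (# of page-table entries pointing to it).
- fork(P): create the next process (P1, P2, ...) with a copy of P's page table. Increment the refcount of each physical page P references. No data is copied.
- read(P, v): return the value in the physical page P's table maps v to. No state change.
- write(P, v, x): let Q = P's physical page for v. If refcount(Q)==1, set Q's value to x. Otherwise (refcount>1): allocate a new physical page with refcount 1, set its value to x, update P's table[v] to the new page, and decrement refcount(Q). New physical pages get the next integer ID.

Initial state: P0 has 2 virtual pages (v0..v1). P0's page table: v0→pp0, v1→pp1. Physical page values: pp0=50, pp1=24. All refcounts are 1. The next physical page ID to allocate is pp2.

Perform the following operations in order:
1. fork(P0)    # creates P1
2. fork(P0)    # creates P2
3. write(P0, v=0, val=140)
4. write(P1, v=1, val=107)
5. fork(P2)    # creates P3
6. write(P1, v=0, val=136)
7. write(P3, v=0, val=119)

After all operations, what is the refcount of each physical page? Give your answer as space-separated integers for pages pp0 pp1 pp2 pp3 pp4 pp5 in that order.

Answer: 1 3 1 1 1 1

Derivation:
Op 1: fork(P0) -> P1. 2 ppages; refcounts: pp0:2 pp1:2
Op 2: fork(P0) -> P2. 2 ppages; refcounts: pp0:3 pp1:3
Op 3: write(P0, v0, 140). refcount(pp0)=3>1 -> COPY to pp2. 3 ppages; refcounts: pp0:2 pp1:3 pp2:1
Op 4: write(P1, v1, 107). refcount(pp1)=3>1 -> COPY to pp3. 4 ppages; refcounts: pp0:2 pp1:2 pp2:1 pp3:1
Op 5: fork(P2) -> P3. 4 ppages; refcounts: pp0:3 pp1:3 pp2:1 pp3:1
Op 6: write(P1, v0, 136). refcount(pp0)=3>1 -> COPY to pp4. 5 ppages; refcounts: pp0:2 pp1:3 pp2:1 pp3:1 pp4:1
Op 7: write(P3, v0, 119). refcount(pp0)=2>1 -> COPY to pp5. 6 ppages; refcounts: pp0:1 pp1:3 pp2:1 pp3:1 pp4:1 pp5:1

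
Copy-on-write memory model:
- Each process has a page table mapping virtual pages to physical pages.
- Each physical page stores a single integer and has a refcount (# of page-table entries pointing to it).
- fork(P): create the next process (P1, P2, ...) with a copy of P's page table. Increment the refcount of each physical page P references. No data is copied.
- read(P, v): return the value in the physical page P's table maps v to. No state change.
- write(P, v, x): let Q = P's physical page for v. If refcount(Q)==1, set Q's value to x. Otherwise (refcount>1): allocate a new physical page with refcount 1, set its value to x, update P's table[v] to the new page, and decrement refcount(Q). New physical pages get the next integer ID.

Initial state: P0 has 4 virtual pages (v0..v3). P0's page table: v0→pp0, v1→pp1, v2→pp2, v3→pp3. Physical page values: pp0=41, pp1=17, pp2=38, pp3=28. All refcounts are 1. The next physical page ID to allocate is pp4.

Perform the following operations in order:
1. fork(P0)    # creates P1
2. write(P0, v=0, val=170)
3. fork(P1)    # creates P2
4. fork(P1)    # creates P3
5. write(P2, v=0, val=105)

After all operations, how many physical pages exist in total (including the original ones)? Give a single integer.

Op 1: fork(P0) -> P1. 4 ppages; refcounts: pp0:2 pp1:2 pp2:2 pp3:2
Op 2: write(P0, v0, 170). refcount(pp0)=2>1 -> COPY to pp4. 5 ppages; refcounts: pp0:1 pp1:2 pp2:2 pp3:2 pp4:1
Op 3: fork(P1) -> P2. 5 ppages; refcounts: pp0:2 pp1:3 pp2:3 pp3:3 pp4:1
Op 4: fork(P1) -> P3. 5 ppages; refcounts: pp0:3 pp1:4 pp2:4 pp3:4 pp4:1
Op 5: write(P2, v0, 105). refcount(pp0)=3>1 -> COPY to pp5. 6 ppages; refcounts: pp0:2 pp1:4 pp2:4 pp3:4 pp4:1 pp5:1

Answer: 6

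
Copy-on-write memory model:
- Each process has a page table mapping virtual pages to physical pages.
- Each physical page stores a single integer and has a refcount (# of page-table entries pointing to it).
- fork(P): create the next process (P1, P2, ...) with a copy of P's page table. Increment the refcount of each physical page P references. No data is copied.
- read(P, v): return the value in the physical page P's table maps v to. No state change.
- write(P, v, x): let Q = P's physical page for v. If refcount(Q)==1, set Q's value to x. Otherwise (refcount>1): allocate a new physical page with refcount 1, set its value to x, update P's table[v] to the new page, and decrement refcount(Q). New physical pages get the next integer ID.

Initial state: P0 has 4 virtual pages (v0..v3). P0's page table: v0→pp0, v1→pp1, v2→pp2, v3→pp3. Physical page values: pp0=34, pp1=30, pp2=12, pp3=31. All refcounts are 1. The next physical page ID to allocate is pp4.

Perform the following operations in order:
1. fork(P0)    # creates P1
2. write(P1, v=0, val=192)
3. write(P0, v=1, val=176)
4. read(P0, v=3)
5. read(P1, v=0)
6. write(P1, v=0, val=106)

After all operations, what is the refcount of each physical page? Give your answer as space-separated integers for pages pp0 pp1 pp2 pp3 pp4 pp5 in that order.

Answer: 1 1 2 2 1 1

Derivation:
Op 1: fork(P0) -> P1. 4 ppages; refcounts: pp0:2 pp1:2 pp2:2 pp3:2
Op 2: write(P1, v0, 192). refcount(pp0)=2>1 -> COPY to pp4. 5 ppages; refcounts: pp0:1 pp1:2 pp2:2 pp3:2 pp4:1
Op 3: write(P0, v1, 176). refcount(pp1)=2>1 -> COPY to pp5. 6 ppages; refcounts: pp0:1 pp1:1 pp2:2 pp3:2 pp4:1 pp5:1
Op 4: read(P0, v3) -> 31. No state change.
Op 5: read(P1, v0) -> 192. No state change.
Op 6: write(P1, v0, 106). refcount(pp4)=1 -> write in place. 6 ppages; refcounts: pp0:1 pp1:1 pp2:2 pp3:2 pp4:1 pp5:1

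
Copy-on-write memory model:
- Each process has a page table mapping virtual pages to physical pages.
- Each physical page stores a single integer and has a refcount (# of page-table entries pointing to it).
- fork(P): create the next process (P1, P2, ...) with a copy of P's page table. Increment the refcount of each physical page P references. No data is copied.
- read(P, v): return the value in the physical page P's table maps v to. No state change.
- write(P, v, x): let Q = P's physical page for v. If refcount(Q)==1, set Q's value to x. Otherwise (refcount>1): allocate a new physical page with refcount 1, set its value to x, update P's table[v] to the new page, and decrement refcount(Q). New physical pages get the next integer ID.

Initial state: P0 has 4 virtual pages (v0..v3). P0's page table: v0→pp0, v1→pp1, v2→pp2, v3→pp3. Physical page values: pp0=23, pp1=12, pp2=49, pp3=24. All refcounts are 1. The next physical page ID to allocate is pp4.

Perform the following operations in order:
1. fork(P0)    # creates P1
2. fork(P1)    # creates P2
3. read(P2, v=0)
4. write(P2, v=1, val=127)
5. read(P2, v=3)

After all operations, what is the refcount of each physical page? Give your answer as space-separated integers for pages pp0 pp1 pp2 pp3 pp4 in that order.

Op 1: fork(P0) -> P1. 4 ppages; refcounts: pp0:2 pp1:2 pp2:2 pp3:2
Op 2: fork(P1) -> P2. 4 ppages; refcounts: pp0:3 pp1:3 pp2:3 pp3:3
Op 3: read(P2, v0) -> 23. No state change.
Op 4: write(P2, v1, 127). refcount(pp1)=3>1 -> COPY to pp4. 5 ppages; refcounts: pp0:3 pp1:2 pp2:3 pp3:3 pp4:1
Op 5: read(P2, v3) -> 24. No state change.

Answer: 3 2 3 3 1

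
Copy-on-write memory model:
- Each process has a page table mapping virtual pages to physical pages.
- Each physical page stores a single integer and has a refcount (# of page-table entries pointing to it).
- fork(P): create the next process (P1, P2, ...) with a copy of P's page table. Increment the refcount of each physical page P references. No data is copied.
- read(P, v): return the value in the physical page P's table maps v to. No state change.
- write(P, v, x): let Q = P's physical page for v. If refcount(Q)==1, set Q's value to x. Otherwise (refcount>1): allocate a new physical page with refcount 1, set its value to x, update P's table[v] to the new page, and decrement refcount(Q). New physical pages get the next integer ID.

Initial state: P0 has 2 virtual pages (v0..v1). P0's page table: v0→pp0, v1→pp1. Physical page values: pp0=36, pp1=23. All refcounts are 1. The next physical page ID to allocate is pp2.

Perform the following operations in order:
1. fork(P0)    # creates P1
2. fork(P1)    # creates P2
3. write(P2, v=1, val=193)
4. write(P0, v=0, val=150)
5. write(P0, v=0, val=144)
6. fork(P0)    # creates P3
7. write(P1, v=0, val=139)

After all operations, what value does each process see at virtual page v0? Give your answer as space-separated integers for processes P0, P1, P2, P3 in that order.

Op 1: fork(P0) -> P1. 2 ppages; refcounts: pp0:2 pp1:2
Op 2: fork(P1) -> P2. 2 ppages; refcounts: pp0:3 pp1:3
Op 3: write(P2, v1, 193). refcount(pp1)=3>1 -> COPY to pp2. 3 ppages; refcounts: pp0:3 pp1:2 pp2:1
Op 4: write(P0, v0, 150). refcount(pp0)=3>1 -> COPY to pp3. 4 ppages; refcounts: pp0:2 pp1:2 pp2:1 pp3:1
Op 5: write(P0, v0, 144). refcount(pp3)=1 -> write in place. 4 ppages; refcounts: pp0:2 pp1:2 pp2:1 pp3:1
Op 6: fork(P0) -> P3. 4 ppages; refcounts: pp0:2 pp1:3 pp2:1 pp3:2
Op 7: write(P1, v0, 139). refcount(pp0)=2>1 -> COPY to pp4. 5 ppages; refcounts: pp0:1 pp1:3 pp2:1 pp3:2 pp4:1
P0: v0 -> pp3 = 144
P1: v0 -> pp4 = 139
P2: v0 -> pp0 = 36
P3: v0 -> pp3 = 144

Answer: 144 139 36 144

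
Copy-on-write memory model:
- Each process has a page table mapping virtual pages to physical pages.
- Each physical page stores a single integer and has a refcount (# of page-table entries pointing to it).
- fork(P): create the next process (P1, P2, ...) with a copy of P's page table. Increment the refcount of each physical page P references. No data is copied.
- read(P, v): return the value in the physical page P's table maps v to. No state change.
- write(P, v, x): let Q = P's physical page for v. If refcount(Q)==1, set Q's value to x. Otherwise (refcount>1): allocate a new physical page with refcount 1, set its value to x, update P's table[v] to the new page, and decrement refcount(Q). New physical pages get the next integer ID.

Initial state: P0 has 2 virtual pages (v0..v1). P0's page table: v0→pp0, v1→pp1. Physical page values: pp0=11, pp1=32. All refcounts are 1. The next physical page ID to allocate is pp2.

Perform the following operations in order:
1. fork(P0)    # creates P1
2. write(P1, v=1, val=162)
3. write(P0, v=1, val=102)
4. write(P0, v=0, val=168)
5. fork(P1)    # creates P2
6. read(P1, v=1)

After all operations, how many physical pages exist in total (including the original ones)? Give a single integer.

Answer: 4

Derivation:
Op 1: fork(P0) -> P1. 2 ppages; refcounts: pp0:2 pp1:2
Op 2: write(P1, v1, 162). refcount(pp1)=2>1 -> COPY to pp2. 3 ppages; refcounts: pp0:2 pp1:1 pp2:1
Op 3: write(P0, v1, 102). refcount(pp1)=1 -> write in place. 3 ppages; refcounts: pp0:2 pp1:1 pp2:1
Op 4: write(P0, v0, 168). refcount(pp0)=2>1 -> COPY to pp3. 4 ppages; refcounts: pp0:1 pp1:1 pp2:1 pp3:1
Op 5: fork(P1) -> P2. 4 ppages; refcounts: pp0:2 pp1:1 pp2:2 pp3:1
Op 6: read(P1, v1) -> 162. No state change.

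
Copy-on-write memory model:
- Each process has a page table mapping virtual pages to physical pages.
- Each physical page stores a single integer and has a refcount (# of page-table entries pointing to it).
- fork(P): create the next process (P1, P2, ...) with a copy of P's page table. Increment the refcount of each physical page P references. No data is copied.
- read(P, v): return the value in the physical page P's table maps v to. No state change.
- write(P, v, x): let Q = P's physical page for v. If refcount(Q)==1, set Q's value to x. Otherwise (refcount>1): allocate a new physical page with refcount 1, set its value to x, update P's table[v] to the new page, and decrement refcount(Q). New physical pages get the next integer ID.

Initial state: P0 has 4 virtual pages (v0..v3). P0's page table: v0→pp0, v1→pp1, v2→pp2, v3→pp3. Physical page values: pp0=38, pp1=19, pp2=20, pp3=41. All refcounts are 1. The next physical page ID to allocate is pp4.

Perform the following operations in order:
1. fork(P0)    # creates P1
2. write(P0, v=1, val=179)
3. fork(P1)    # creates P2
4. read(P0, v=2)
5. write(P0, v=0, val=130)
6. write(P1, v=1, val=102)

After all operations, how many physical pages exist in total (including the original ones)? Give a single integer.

Op 1: fork(P0) -> P1. 4 ppages; refcounts: pp0:2 pp1:2 pp2:2 pp3:2
Op 2: write(P0, v1, 179). refcount(pp1)=2>1 -> COPY to pp4. 5 ppages; refcounts: pp0:2 pp1:1 pp2:2 pp3:2 pp4:1
Op 3: fork(P1) -> P2. 5 ppages; refcounts: pp0:3 pp1:2 pp2:3 pp3:3 pp4:1
Op 4: read(P0, v2) -> 20. No state change.
Op 5: write(P0, v0, 130). refcount(pp0)=3>1 -> COPY to pp5. 6 ppages; refcounts: pp0:2 pp1:2 pp2:3 pp3:3 pp4:1 pp5:1
Op 6: write(P1, v1, 102). refcount(pp1)=2>1 -> COPY to pp6. 7 ppages; refcounts: pp0:2 pp1:1 pp2:3 pp3:3 pp4:1 pp5:1 pp6:1

Answer: 7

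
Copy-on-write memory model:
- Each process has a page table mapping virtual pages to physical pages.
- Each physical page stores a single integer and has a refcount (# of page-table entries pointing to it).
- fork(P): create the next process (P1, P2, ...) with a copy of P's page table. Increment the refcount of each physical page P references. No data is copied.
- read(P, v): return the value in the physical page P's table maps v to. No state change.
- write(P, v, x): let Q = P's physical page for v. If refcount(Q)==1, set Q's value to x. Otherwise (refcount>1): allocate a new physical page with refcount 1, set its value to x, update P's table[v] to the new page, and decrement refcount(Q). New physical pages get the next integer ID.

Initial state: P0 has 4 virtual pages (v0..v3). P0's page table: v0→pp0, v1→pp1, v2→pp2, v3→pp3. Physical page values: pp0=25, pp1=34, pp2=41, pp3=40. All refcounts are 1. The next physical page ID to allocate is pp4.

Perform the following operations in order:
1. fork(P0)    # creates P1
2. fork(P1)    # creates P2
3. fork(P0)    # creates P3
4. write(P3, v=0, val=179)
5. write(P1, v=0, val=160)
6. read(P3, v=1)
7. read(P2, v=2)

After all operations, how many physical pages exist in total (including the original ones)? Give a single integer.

Answer: 6

Derivation:
Op 1: fork(P0) -> P1. 4 ppages; refcounts: pp0:2 pp1:2 pp2:2 pp3:2
Op 2: fork(P1) -> P2. 4 ppages; refcounts: pp0:3 pp1:3 pp2:3 pp3:3
Op 3: fork(P0) -> P3. 4 ppages; refcounts: pp0:4 pp1:4 pp2:4 pp3:4
Op 4: write(P3, v0, 179). refcount(pp0)=4>1 -> COPY to pp4. 5 ppages; refcounts: pp0:3 pp1:4 pp2:4 pp3:4 pp4:1
Op 5: write(P1, v0, 160). refcount(pp0)=3>1 -> COPY to pp5. 6 ppages; refcounts: pp0:2 pp1:4 pp2:4 pp3:4 pp4:1 pp5:1
Op 6: read(P3, v1) -> 34. No state change.
Op 7: read(P2, v2) -> 41. No state change.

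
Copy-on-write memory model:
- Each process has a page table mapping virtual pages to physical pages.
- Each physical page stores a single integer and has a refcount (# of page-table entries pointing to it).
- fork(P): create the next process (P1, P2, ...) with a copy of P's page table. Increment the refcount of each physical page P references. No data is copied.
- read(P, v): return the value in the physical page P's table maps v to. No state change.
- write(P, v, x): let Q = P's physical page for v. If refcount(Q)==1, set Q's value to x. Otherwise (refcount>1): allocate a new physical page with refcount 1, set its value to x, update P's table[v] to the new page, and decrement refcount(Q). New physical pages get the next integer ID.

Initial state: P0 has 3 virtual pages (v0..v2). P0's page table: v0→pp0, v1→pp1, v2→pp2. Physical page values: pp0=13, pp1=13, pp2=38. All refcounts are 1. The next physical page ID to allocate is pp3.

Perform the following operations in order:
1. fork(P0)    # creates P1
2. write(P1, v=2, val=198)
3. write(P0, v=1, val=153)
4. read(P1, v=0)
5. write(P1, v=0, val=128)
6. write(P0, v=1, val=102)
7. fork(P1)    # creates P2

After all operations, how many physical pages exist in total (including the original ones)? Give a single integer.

Answer: 6

Derivation:
Op 1: fork(P0) -> P1. 3 ppages; refcounts: pp0:2 pp1:2 pp2:2
Op 2: write(P1, v2, 198). refcount(pp2)=2>1 -> COPY to pp3. 4 ppages; refcounts: pp0:2 pp1:2 pp2:1 pp3:1
Op 3: write(P0, v1, 153). refcount(pp1)=2>1 -> COPY to pp4. 5 ppages; refcounts: pp0:2 pp1:1 pp2:1 pp3:1 pp4:1
Op 4: read(P1, v0) -> 13. No state change.
Op 5: write(P1, v0, 128). refcount(pp0)=2>1 -> COPY to pp5. 6 ppages; refcounts: pp0:1 pp1:1 pp2:1 pp3:1 pp4:1 pp5:1
Op 6: write(P0, v1, 102). refcount(pp4)=1 -> write in place. 6 ppages; refcounts: pp0:1 pp1:1 pp2:1 pp3:1 pp4:1 pp5:1
Op 7: fork(P1) -> P2. 6 ppages; refcounts: pp0:1 pp1:2 pp2:1 pp3:2 pp4:1 pp5:2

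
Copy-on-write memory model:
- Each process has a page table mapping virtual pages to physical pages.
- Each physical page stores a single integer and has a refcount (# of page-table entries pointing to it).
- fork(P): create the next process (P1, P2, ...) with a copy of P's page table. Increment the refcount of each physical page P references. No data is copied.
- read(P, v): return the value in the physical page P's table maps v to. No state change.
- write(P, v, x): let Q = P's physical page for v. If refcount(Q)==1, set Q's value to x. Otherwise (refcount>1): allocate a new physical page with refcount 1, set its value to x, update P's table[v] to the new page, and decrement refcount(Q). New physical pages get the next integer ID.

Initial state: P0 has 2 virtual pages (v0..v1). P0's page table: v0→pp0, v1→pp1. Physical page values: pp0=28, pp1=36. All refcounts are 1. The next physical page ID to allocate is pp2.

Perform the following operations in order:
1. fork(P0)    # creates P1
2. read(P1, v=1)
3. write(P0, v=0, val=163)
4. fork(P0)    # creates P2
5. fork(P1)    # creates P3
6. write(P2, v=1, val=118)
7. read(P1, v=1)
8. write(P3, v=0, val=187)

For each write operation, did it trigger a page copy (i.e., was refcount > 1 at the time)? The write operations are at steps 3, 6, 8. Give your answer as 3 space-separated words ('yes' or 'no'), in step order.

Op 1: fork(P0) -> P1. 2 ppages; refcounts: pp0:2 pp1:2
Op 2: read(P1, v1) -> 36. No state change.
Op 3: write(P0, v0, 163). refcount(pp0)=2>1 -> COPY to pp2. 3 ppages; refcounts: pp0:1 pp1:2 pp2:1
Op 4: fork(P0) -> P2. 3 ppages; refcounts: pp0:1 pp1:3 pp2:2
Op 5: fork(P1) -> P3. 3 ppages; refcounts: pp0:2 pp1:4 pp2:2
Op 6: write(P2, v1, 118). refcount(pp1)=4>1 -> COPY to pp3. 4 ppages; refcounts: pp0:2 pp1:3 pp2:2 pp3:1
Op 7: read(P1, v1) -> 36. No state change.
Op 8: write(P3, v0, 187). refcount(pp0)=2>1 -> COPY to pp4. 5 ppages; refcounts: pp0:1 pp1:3 pp2:2 pp3:1 pp4:1

yes yes yes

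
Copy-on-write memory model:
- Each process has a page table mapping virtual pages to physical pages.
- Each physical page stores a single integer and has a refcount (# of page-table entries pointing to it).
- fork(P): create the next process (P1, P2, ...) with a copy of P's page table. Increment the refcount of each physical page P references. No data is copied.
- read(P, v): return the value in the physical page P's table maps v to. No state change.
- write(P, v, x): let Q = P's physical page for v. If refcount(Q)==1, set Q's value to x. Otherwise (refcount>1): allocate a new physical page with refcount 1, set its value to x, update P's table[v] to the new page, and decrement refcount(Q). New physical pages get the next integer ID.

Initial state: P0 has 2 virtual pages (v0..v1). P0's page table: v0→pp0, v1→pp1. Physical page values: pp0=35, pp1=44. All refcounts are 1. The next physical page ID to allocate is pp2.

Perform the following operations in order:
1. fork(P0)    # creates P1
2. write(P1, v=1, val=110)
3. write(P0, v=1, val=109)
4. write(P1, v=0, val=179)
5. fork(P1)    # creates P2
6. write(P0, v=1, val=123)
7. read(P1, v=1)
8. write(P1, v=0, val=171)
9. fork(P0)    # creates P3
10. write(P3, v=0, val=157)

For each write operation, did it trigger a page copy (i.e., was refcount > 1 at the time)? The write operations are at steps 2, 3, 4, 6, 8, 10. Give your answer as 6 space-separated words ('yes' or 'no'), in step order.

Op 1: fork(P0) -> P1. 2 ppages; refcounts: pp0:2 pp1:2
Op 2: write(P1, v1, 110). refcount(pp1)=2>1 -> COPY to pp2. 3 ppages; refcounts: pp0:2 pp1:1 pp2:1
Op 3: write(P0, v1, 109). refcount(pp1)=1 -> write in place. 3 ppages; refcounts: pp0:2 pp1:1 pp2:1
Op 4: write(P1, v0, 179). refcount(pp0)=2>1 -> COPY to pp3. 4 ppages; refcounts: pp0:1 pp1:1 pp2:1 pp3:1
Op 5: fork(P1) -> P2. 4 ppages; refcounts: pp0:1 pp1:1 pp2:2 pp3:2
Op 6: write(P0, v1, 123). refcount(pp1)=1 -> write in place. 4 ppages; refcounts: pp0:1 pp1:1 pp2:2 pp3:2
Op 7: read(P1, v1) -> 110. No state change.
Op 8: write(P1, v0, 171). refcount(pp3)=2>1 -> COPY to pp4. 5 ppages; refcounts: pp0:1 pp1:1 pp2:2 pp3:1 pp4:1
Op 9: fork(P0) -> P3. 5 ppages; refcounts: pp0:2 pp1:2 pp2:2 pp3:1 pp4:1
Op 10: write(P3, v0, 157). refcount(pp0)=2>1 -> COPY to pp5. 6 ppages; refcounts: pp0:1 pp1:2 pp2:2 pp3:1 pp4:1 pp5:1

yes no yes no yes yes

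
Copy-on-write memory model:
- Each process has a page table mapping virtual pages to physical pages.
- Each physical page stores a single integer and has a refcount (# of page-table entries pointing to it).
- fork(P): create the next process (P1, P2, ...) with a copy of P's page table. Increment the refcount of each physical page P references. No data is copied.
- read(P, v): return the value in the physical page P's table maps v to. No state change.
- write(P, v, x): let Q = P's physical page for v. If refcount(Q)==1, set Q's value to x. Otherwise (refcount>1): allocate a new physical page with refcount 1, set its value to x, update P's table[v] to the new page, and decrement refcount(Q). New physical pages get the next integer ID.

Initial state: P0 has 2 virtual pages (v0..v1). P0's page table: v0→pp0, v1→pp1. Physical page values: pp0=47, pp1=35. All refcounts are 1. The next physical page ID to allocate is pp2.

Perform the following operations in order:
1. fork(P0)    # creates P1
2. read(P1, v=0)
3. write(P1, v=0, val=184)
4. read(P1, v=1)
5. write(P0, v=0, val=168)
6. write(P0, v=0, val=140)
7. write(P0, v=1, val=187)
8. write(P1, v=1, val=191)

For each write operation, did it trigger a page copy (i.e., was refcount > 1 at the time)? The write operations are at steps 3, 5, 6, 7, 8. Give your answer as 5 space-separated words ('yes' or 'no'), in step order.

Op 1: fork(P0) -> P1. 2 ppages; refcounts: pp0:2 pp1:2
Op 2: read(P1, v0) -> 47. No state change.
Op 3: write(P1, v0, 184). refcount(pp0)=2>1 -> COPY to pp2. 3 ppages; refcounts: pp0:1 pp1:2 pp2:1
Op 4: read(P1, v1) -> 35. No state change.
Op 5: write(P0, v0, 168). refcount(pp0)=1 -> write in place. 3 ppages; refcounts: pp0:1 pp1:2 pp2:1
Op 6: write(P0, v0, 140). refcount(pp0)=1 -> write in place. 3 ppages; refcounts: pp0:1 pp1:2 pp2:1
Op 7: write(P0, v1, 187). refcount(pp1)=2>1 -> COPY to pp3. 4 ppages; refcounts: pp0:1 pp1:1 pp2:1 pp3:1
Op 8: write(P1, v1, 191). refcount(pp1)=1 -> write in place. 4 ppages; refcounts: pp0:1 pp1:1 pp2:1 pp3:1

yes no no yes no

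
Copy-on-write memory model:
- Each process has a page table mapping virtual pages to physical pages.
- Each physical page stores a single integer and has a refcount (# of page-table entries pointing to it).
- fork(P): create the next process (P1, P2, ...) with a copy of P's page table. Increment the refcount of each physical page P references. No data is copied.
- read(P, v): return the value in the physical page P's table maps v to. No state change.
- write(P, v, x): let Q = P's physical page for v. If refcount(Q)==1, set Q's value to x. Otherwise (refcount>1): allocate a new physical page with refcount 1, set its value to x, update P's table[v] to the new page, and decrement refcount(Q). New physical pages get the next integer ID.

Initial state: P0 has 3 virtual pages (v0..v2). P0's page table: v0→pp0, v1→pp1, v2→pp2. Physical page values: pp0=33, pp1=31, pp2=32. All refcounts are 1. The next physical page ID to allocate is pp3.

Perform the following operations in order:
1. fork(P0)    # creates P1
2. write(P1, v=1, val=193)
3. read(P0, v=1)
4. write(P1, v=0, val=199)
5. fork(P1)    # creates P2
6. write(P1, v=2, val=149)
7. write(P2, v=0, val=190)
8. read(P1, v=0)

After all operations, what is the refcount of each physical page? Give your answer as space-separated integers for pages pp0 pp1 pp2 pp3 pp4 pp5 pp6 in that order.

Answer: 1 1 2 2 1 1 1

Derivation:
Op 1: fork(P0) -> P1. 3 ppages; refcounts: pp0:2 pp1:2 pp2:2
Op 2: write(P1, v1, 193). refcount(pp1)=2>1 -> COPY to pp3. 4 ppages; refcounts: pp0:2 pp1:1 pp2:2 pp3:1
Op 3: read(P0, v1) -> 31. No state change.
Op 4: write(P1, v0, 199). refcount(pp0)=2>1 -> COPY to pp4. 5 ppages; refcounts: pp0:1 pp1:1 pp2:2 pp3:1 pp4:1
Op 5: fork(P1) -> P2. 5 ppages; refcounts: pp0:1 pp1:1 pp2:3 pp3:2 pp4:2
Op 6: write(P1, v2, 149). refcount(pp2)=3>1 -> COPY to pp5. 6 ppages; refcounts: pp0:1 pp1:1 pp2:2 pp3:2 pp4:2 pp5:1
Op 7: write(P2, v0, 190). refcount(pp4)=2>1 -> COPY to pp6. 7 ppages; refcounts: pp0:1 pp1:1 pp2:2 pp3:2 pp4:1 pp5:1 pp6:1
Op 8: read(P1, v0) -> 199. No state change.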